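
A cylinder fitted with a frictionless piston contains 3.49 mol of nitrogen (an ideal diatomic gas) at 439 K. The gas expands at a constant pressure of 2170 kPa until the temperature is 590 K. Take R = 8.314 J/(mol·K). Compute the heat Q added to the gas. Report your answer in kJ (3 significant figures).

Q ≈ 15.3 kJ

Isobaric: W = nRΔT = (3.49)(8.314)(151) = 4381 J.
ΔU = nCᵥΔT with Cᵥ = 5R/2: ΔU = (3.49)(20.79)(151) = 10953 J.
Q = ΔU + W = 10953 + 4381 = 15335 J.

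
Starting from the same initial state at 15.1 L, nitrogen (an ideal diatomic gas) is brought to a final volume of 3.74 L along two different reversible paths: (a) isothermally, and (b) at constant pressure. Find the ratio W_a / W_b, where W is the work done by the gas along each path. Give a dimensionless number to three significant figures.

Path (a) isothermal: W = P₁V₁ ln(V₂/V₁) → W_a/(P₁V₁) = -1.396.
Path (b) isobaric: W = P₁(V₂ − V₁) → W_b/(P₁V₁) = -0.7523.
W_a / W_b = -1.396 / -0.7523 = 1.855.

W_a / W_b ≈ 1.86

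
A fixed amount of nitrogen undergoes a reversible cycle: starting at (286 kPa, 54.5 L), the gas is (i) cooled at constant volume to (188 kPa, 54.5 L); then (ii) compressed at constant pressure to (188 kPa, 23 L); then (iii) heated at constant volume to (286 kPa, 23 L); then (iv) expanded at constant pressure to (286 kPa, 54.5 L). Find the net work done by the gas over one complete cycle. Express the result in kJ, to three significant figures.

W_net ≈ 3.09 kJ

Constant-volume legs do no work.
W(ii) = (188)(23 − 54.5) = -5922 J; W(iv) = (286)(54.5 − 23) = 9009 J.
W_net = -5922 + 9009 = 3087 J (the clockwise enclosed area).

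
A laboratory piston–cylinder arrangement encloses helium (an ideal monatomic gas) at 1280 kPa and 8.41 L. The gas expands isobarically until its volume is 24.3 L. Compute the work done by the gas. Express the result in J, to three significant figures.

Isobaric: W = P ΔV.
W = (1280 kPa)(24.3 − 8.41 L) = (1280)(15.89) = 20339 J.

W ≈ 20300 J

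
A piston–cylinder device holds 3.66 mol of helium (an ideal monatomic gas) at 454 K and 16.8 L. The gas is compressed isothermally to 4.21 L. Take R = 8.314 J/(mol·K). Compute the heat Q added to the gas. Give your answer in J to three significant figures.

Q ≈ -19100 J

Isothermal ⇒ ΔU = 0, so Q = W = nRT ln(V₂/V₁).
Q = (3.66)(8.314)(454) ln(4.21/16.8) = 13815 × -1.384 = -19119 J.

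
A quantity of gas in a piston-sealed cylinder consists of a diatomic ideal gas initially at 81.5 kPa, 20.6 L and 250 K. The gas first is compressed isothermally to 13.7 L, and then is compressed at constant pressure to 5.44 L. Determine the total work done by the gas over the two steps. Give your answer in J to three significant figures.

W_total ≈ -1700 J

Step 1 (isothermal): W = P₁V₁ ln(V₂/V₁) = (1679) ln(13.7/20.6) = -684.8 J.
After step 1: P = 122.5 kPa, V = 13.7 L, T = 250 K.
Step 2 (isobaric): W = PΔV = (122.5 kPa)(5.44 − 13.7 L) = -1012 J.
W_total = -684.8 − 1012 = -1697 J.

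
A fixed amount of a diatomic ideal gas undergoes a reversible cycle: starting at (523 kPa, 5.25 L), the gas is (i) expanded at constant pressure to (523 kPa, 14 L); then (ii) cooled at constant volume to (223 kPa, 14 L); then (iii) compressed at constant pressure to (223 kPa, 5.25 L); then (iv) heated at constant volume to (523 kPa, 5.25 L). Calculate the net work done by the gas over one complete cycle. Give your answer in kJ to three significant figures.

W_net ≈ 2.62 kJ

Constant-volume legs do no work.
W(i) = (523)(14 − 5.25) = 4576 J; W(iii) = (223)(5.25 − 14) = -1951 J.
W_net = 4576 − 1951 = 2625 J (the clockwise enclosed area).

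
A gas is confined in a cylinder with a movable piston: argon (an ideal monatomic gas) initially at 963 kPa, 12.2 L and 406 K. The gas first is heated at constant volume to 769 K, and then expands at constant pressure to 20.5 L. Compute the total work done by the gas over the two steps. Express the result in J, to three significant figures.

W_total ≈ 15100 J

Step 1 (isochoric): W = 0 (constant volume).
After step 1: P = 1824 kPa (V unchanged).
Step 2 (isobaric): W = PΔV = (1824 kPa)(20.5 − 12.2 L) = 15139 J.
W_total = 0 + 15139 = 15139 J.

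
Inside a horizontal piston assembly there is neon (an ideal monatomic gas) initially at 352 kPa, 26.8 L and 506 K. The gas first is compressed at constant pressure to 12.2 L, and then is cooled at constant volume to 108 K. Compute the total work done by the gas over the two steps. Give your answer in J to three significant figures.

W_total ≈ -5140 J

Step 1 (isobaric): W = PΔV = (352 kPa)(12.2 − 26.8 L) = -5139 J.
Step 2 (isochoric): W = 0 (constant volume).
W_total = -5139 + 0 = -5139 J.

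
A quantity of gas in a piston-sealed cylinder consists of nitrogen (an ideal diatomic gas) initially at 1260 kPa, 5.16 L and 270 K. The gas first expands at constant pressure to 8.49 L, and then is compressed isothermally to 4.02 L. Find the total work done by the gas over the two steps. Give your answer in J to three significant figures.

W_total ≈ -3800 J

Step 1 (isobaric): W = PΔV = (1260 kPa)(8.49 − 5.16 L) = 4196 J.
After step 1: P = 1260 kPa, V = 8.49 L, T = 444.2 K.
Step 2 (isothermal): W = P₁V₁ ln(V₂/V₁) = (10697) ln(4.02/8.49) = -7997 J.
W_total = 4196 − 7997 = -3802 J.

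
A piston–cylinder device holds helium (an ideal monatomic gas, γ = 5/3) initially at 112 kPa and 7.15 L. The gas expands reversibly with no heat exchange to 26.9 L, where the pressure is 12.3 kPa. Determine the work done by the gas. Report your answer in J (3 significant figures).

Adiabatic: W = (P₁V₁ − P₂V₂)/(γ − 1) with γ = 5/3.
P₁V₁ = 800.8 J, P₂V₂ = 330.9 J.
W = (800.8 − 330.9) / 0.6667 = 704.9 J.

W ≈ 705 J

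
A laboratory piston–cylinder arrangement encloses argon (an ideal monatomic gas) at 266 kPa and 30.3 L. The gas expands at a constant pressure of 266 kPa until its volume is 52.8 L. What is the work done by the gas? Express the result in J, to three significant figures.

Isobaric: W = P ΔV.
W = (266 kPa)(52.8 − 30.3 L) = (266)(22.5) = 5985 J.

W ≈ 5980 J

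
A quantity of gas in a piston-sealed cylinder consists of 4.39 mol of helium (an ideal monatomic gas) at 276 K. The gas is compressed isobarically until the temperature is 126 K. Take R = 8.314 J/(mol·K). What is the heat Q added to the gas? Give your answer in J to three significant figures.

Isobaric: W = nRΔT = (4.39)(8.314)(-150) = -5475 J.
ΔU = nCᵥΔT with Cᵥ = 3R/2: ΔU = (4.39)(12.47)(-150) = -8212 J.
Q = ΔU + W = -8212 − 5475 = -13687 J.

Q ≈ -13700 J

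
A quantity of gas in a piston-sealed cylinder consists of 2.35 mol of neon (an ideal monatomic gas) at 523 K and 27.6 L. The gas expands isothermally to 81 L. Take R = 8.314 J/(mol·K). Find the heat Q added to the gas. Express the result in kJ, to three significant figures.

Q ≈ 11.0 kJ

Isothermal ⇒ ΔU = 0, so Q = W = nRT ln(V₂/V₁).
Q = (2.35)(8.314)(523) ln(81/27.6) = 10218 × 1.077 = 11001 J.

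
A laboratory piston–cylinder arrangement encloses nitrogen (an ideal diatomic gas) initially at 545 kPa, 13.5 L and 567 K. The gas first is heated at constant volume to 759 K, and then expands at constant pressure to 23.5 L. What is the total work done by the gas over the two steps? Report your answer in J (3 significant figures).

Step 1 (isochoric): W = 0 (constant volume).
After step 1: P = 729.6 kPa (V unchanged).
Step 2 (isobaric): W = PΔV = (729.6 kPa)(23.5 − 13.5 L) = 7296 J.
W_total = 0 + 7296 = 7296 J.

W_total ≈ 7300 J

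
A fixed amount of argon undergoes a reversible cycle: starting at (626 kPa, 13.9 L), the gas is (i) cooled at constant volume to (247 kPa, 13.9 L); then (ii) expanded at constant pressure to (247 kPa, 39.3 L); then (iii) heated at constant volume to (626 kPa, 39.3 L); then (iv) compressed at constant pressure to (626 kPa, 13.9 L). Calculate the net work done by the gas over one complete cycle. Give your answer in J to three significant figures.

Constant-volume legs do no work.
W(ii) = (247)(39.3 − 13.9) = 6274 J; W(iv) = (626)(13.9 − 39.3) = -15900 J.
W_net = 6274 − 15900 = -9627 J (the counter-clockwise enclosed area).

W_net ≈ -9630 J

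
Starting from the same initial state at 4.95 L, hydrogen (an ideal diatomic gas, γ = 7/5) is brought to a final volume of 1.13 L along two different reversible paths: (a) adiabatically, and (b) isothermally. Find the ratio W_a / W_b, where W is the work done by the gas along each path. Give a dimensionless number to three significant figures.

Path (a) adiabatic: W = P₁V₁(1 − (V₁/V₂)^(γ−1))/(γ−1) → W_a/(P₁V₁) = -2.014.
Path (b) isothermal: W = P₁V₁ ln(V₂/V₁) → W_b/(P₁V₁) = -1.477.
W_a / W_b = -2.014 / -1.477 = 1.363.

W_a / W_b ≈ 1.36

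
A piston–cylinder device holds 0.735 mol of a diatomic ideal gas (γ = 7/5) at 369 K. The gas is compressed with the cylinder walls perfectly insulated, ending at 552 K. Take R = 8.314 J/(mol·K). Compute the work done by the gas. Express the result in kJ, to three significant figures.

Adiabatic ⇒ Q = 0, so W_by = −ΔU = nCᵥ(T₁ − T₂).
Cᵥ = 5R/2 = 20.79 J/(mol·K).
W = (0.735)(20.79)(369 − 552) = -2796 J.

W ≈ -2.80 kJ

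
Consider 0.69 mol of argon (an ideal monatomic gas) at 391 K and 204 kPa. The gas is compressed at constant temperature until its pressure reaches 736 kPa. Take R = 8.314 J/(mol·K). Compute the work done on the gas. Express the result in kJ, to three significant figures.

W ≈ 2.88 kJ

Isothermal process: W = nRT ln(V₂/V₁) = nRT ln(P₁/P₂).
W = (0.69)(8.314)(391) × ln(204/736)
  = 2243 × ln(0.2772) = 2243 × -1.283
W_by_gas = -2878 J; work on gas = −W_by = 2878 J.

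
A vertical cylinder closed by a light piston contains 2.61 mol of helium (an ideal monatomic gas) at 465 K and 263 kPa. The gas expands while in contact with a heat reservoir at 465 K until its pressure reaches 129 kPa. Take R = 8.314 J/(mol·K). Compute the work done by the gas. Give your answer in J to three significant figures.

Isothermal process: W = nRT ln(V₂/V₁) = nRT ln(P₁/P₂).
W = (2.61)(8.314)(465) × ln(263/129)
  = 10090 × ln(2.039) = 10090 × 0.7123
W_by_gas = 7188 J.

W ≈ 7190 J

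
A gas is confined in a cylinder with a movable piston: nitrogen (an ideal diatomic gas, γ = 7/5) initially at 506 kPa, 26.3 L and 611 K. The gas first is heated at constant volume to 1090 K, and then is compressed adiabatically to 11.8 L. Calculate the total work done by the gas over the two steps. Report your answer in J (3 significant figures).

Step 1 (isochoric): W = 0 (constant volume).
After step 1: P = 902.7 kPa (V unchanged).
Step 2 (adiabatic): W = (P₁V₁ − P₂V₂)/(γ−1) = (23741 − 32713)/0.4 = -22431 J.
W_total = 0 − 22431 = -22431 J.

W_total ≈ -22400 J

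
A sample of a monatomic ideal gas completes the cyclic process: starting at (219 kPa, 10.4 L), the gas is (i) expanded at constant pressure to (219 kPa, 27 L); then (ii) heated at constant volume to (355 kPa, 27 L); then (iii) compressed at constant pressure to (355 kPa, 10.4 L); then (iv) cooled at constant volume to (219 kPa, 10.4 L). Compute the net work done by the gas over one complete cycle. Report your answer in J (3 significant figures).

W_net ≈ -2260 J

Constant-volume legs do no work.
W(i) = (219)(27 − 10.4) = 3635 J; W(iii) = (355)(10.4 − 27) = -5893 J.
W_net = 3635 − 5893 = -2258 J (the counter-clockwise enclosed area).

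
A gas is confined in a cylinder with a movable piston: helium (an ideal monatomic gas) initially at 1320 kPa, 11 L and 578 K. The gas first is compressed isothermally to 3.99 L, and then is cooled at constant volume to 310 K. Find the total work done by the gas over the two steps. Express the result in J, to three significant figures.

Step 1 (isothermal): W = P₁V₁ ln(V₂/V₁) = (14520) ln(3.99/11) = -14725 J.
Step 2 (isochoric): W = 0 (constant volume).
W_total = -14725 + 0 = -14725 J.

W_total ≈ -14700 J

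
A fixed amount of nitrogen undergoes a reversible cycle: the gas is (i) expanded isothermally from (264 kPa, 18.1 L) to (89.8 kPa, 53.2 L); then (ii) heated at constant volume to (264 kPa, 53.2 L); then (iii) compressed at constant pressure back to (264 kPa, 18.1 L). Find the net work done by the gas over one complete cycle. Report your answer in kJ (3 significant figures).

W_net ≈ -4.11 kJ

Leg (i): W = PᵢVᵢ ln(V_f/Vᵢ) = (4778) ln(53.2/18.1) = 5152 J.
Leg (ii): W = 0.
Leg (iii): W = PΔV = (264)(18.1 − 53.2) = -9266 J.
W_net = 5152 − 9266 = -4115 J.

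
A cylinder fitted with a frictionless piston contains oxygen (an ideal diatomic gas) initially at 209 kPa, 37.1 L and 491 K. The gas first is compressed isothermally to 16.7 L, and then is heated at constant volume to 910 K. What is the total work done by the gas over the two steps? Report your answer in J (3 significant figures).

W_total ≈ -6190 J

Step 1 (isothermal): W = P₁V₁ ln(V₂/V₁) = (7754) ln(16.7/37.1) = -6189 J.
Step 2 (isochoric): W = 0 (constant volume).
W_total = -6189 + 0 = -6189 J.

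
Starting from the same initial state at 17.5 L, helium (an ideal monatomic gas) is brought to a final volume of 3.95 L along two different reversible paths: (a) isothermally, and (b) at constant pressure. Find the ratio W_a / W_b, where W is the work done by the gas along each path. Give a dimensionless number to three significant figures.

W_a / W_b ≈ 1.92

Path (a) isothermal: W = P₁V₁ ln(V₂/V₁) → W_a/(P₁V₁) = -1.488.
Path (b) isobaric: W = P₁(V₂ − V₁) → W_b/(P₁V₁) = -0.7743.
W_a / W_b = -1.488 / -0.7743 = 1.922.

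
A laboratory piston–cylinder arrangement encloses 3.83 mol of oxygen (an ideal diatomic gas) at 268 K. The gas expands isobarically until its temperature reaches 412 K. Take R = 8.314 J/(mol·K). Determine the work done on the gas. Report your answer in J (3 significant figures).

W ≈ -4590 J

Isobaric: W = P ΔV = nR ΔT.
W = (3.83)(8.314)(412 − 268) = 4585 J.
Work on gas = −W_by = -4585 J.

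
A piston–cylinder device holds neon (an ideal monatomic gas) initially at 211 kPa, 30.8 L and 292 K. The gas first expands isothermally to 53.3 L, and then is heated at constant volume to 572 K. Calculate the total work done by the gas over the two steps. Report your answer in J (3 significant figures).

Step 1 (isothermal): W = P₁V₁ ln(V₂/V₁) = (6499) ln(53.3/30.8) = 3564 J.
Step 2 (isochoric): W = 0 (constant volume).
W_total = 3564 + 0 = 3564 J.

W_total ≈ 3560 J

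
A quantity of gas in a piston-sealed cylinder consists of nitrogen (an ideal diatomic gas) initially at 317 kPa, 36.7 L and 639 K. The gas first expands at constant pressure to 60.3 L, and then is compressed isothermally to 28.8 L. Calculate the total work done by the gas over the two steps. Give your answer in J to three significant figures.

W_total ≈ -6640 J

Step 1 (isobaric): W = PΔV = (317 kPa)(60.3 − 36.7 L) = 7481 J.
After step 1: P = 317 kPa, V = 60.3 L, T = 1050 K.
Step 2 (isothermal): W = P₁V₁ ln(V₂/V₁) = (19115) ln(28.8/60.3) = -14125 J.
W_total = 7481 − 14125 = -6644 J.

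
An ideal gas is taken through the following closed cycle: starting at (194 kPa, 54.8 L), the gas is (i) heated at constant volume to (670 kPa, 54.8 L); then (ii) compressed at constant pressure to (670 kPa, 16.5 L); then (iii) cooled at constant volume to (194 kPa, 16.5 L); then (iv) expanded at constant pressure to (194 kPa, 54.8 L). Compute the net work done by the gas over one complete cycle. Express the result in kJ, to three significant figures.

Constant-volume legs do no work.
W(ii) = (670)(16.5 − 54.8) = -25661 J; W(iv) = (194)(54.8 − 16.5) = 7430 J.
W_net = -25661 + 7430 = -18231 J (the counter-clockwise enclosed area).

W_net ≈ -18.2 kJ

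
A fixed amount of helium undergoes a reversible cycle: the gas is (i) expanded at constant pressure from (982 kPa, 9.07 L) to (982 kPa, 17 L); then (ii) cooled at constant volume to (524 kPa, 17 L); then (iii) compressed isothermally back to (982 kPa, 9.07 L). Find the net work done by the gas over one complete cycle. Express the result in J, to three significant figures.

W_net ≈ 2190 J

Leg (i): W = PΔV = (982)(17 − 9.07) = 7787 J.
Leg (ii): W = 0.
Leg (iii): W = PᵢVᵢ ln(V_f/Vᵢ) = (8908) ln(9.07/17) = -5596 J.
W_net = 7787 − 5596 = 2191 J.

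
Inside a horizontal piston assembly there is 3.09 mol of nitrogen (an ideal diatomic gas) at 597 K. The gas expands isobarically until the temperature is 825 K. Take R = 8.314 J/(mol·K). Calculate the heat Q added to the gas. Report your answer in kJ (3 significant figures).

Q ≈ 20.5 kJ

Isobaric: W = nRΔT = (3.09)(8.314)(228) = 5857 J.
ΔU = nCᵥΔT with Cᵥ = 5R/2: ΔU = (3.09)(20.79)(228) = 14643 J.
Q = ΔU + W = 14643 + 5857 = 20501 J.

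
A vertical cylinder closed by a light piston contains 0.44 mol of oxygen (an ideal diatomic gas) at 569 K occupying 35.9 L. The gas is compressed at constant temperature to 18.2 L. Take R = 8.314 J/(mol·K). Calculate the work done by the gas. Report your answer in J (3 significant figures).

W ≈ -1410 J

Isothermal: W = nRT ln(V₂/V₁).
W = (0.44)(8.314)(569) × ln(18.2/35.9)
  = 2081 × -0.6793
W_by_gas = -1414 J.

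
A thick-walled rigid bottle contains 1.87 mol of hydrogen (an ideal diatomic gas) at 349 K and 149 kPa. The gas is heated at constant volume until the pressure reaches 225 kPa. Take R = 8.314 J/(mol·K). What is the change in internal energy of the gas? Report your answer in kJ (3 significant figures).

ΔU ≈ 6.92 kJ

Constant volume ⇒ W = 0, so Q = ΔU = nCᵥΔT with Cᵥ = 5R/2 = 20.79 J/(mol·K).
At constant V, T₂/T₁ = P₂/P₁ ⇒ ΔT = T₁(P₂/P₁ − 1) = 349·(225/149 − 1) = 178 K.
ΔU = (1.87)(20.79)(178) = 6919 J.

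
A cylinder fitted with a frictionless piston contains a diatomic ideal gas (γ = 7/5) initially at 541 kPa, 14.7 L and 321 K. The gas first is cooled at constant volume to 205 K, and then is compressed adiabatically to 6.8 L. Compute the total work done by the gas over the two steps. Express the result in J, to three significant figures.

W_total ≈ -4590 J

Step 1 (isochoric): W = 0 (constant volume).
After step 1: P = 345.5 kPa (V unchanged).
Step 2 (adiabatic): W = (P₁V₁ − P₂V₂)/(γ−1) = (5079 − 6913)/0.4 = -4586 J.
W_total = 0 − 4586 = -4586 J.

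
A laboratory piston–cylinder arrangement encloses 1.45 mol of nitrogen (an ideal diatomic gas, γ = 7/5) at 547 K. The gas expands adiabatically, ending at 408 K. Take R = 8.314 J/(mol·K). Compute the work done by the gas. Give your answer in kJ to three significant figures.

W ≈ 4.19 kJ

Adiabatic ⇒ Q = 0, so W_by = −ΔU = nCᵥ(T₁ − T₂).
Cᵥ = 5R/2 = 20.79 J/(mol·K).
W = (1.45)(20.79)(547 − 408) = 4189 J.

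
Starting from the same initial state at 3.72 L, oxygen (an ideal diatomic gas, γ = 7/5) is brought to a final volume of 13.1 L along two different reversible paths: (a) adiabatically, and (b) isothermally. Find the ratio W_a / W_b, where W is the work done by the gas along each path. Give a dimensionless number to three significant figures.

W_a / W_b ≈ 0.786

Path (a) adiabatic: W = P₁V₁(1 − (V₁/V₂)^(γ−1))/(γ−1) → W_a/(P₁V₁) = 0.9891.
Path (b) isothermal: W = P₁V₁ ln(V₂/V₁) → W_b/(P₁V₁) = 1.259.
W_a / W_b = 0.9891 / 1.259 = 0.7857.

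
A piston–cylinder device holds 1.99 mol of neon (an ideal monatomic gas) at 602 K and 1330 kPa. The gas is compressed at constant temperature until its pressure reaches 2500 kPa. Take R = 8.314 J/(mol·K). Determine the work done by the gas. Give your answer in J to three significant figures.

Isothermal process: W = nRT ln(V₂/V₁) = nRT ln(P₁/P₂).
W = (1.99)(8.314)(602) × ln(1330/2500)
  = 9960 × ln(0.532) = 9960 × -0.6311
W_by_gas = -6286 J.

W ≈ -6290 J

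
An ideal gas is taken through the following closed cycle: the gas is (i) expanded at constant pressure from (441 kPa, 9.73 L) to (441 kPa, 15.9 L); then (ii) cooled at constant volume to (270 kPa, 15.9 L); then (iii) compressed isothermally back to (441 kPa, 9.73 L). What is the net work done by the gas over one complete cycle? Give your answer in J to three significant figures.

Leg (i): W = PΔV = (441)(15.9 − 9.73) = 2721 J.
Leg (ii): W = 0.
Leg (iii): W = PᵢVᵢ ln(V_f/Vᵢ) = (4293) ln(9.73/15.9) = -2108 J.
W_net = 2721 − 2108 = 612.7 J.

W_net ≈ 613 J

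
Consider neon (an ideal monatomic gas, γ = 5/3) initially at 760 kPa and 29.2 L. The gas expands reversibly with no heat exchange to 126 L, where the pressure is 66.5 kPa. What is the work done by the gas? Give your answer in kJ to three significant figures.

W ≈ 20.7 kJ

Adiabatic: W = (P₁V₁ − P₂V₂)/(γ − 1) with γ = 5/3.
P₁V₁ = 22192 J, P₂V₂ = 8379 J.
W = (22192 − 8379) / 0.6667 = 20719 J.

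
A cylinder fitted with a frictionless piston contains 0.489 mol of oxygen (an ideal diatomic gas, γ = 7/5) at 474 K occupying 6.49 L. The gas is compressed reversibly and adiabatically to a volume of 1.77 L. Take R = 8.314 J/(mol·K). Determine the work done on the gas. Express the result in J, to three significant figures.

Adiabatic: TV^(γ−1) = const with γ = 7/5.
T₂ = T₁ (V₁/V₂)^(γ−1) = 474 × (6.49/1.77)^0.4 = 474 × 1.682 = 797.1 K.
W_by = nCᵥ(T₁ − T₂) = (0.489)(20.79)(474 − 797.1) = -3283 J.
Work on gas = −W_by = 3283 J.

W ≈ 3280 J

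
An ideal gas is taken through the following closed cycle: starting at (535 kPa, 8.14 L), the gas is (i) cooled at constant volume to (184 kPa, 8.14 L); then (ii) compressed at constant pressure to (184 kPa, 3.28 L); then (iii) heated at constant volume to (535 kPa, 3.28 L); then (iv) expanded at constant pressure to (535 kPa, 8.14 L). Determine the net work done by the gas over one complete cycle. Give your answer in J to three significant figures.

Constant-volume legs do no work.
W(ii) = (184)(3.28 − 8.14) = -894.2 J; W(iv) = (535)(8.14 − 3.28) = 2600 J.
W_net = -894.2 + 2600 = 1706 J (the clockwise enclosed area).

W_net ≈ 1710 J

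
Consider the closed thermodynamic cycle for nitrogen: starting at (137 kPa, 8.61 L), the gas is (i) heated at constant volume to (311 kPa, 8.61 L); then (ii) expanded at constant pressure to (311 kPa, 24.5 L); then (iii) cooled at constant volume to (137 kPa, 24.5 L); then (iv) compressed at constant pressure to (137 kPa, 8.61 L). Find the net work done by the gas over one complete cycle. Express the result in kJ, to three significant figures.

W_net ≈ 2.76 kJ

Constant-volume legs do no work.
W(ii) = (311)(24.5 − 8.61) = 4942 J; W(iv) = (137)(8.61 − 24.5) = -2177 J.
W_net = 4942 − 2177 = 2765 J (the clockwise enclosed area).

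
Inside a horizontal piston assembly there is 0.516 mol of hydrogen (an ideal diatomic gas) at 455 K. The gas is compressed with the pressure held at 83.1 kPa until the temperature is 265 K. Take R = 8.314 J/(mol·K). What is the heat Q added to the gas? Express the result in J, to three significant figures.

Q ≈ -2850 J

Isobaric: W = nRΔT = (0.516)(8.314)(-190) = -815.1 J.
ΔU = nCᵥΔT with Cᵥ = 5R/2: ΔU = (0.516)(20.79)(-190) = -2038 J.
Q = ΔU + W = -2038 − 815.1 = -2853 J.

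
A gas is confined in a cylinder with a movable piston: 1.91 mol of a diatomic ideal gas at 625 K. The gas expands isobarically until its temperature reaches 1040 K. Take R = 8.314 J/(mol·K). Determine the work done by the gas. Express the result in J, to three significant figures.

W ≈ 6590 J

Isobaric: W = P ΔV = nR ΔT.
W = (1.91)(8.314)(1040 − 625) = 6590 J.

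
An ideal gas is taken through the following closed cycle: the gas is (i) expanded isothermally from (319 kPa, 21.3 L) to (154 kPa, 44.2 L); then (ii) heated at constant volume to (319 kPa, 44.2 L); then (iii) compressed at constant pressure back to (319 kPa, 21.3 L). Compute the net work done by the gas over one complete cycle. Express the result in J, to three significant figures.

W_net ≈ -2340 J

Leg (i): W = PᵢVᵢ ln(V_f/Vᵢ) = (6795) ln(44.2/21.3) = 4960 J.
Leg (ii): W = 0.
Leg (iii): W = PΔV = (319)(21.3 − 44.2) = -7305 J.
W_net = 4960 − 7305 = -2345 J.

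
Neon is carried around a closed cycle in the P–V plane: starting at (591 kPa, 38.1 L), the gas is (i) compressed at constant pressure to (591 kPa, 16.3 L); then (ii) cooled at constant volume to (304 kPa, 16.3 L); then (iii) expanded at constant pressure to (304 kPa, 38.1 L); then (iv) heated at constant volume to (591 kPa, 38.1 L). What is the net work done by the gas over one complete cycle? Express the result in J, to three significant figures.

W_net ≈ -6260 J

Constant-volume legs do no work.
W(i) = (591)(16.3 − 38.1) = -12884 J; W(iii) = (304)(38.1 − 16.3) = 6627 J.
W_net = -12884 + 6627 = -6257 J (the counter-clockwise enclosed area).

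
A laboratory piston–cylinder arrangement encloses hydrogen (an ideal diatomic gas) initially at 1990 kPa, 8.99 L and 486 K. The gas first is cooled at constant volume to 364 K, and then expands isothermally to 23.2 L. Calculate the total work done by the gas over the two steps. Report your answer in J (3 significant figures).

W_total ≈ 12700 J

Step 1 (isochoric): W = 0 (constant volume).
After step 1: P = 1490 kPa (V unchanged).
Step 2 (isothermal): W = P₁V₁ ln(V₂/V₁) = (13399) ln(23.2/8.99) = 12703 J.
W_total = 0 + 12703 = 12703 J.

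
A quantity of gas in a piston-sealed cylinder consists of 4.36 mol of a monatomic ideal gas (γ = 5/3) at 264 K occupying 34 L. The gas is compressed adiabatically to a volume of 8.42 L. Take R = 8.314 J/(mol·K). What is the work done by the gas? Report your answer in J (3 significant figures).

W ≈ -22000 J

Adiabatic: TV^(γ−1) = const with γ = 5/3.
T₂ = T₁ (V₁/V₂)^(γ−1) = 264 × (34/8.42)^0.667 = 264 × 2.536 = 669.4 K.
W_by = nCᵥ(T₁ − T₂) = (4.36)(12.47)(264 − 669.4) = -22046 J.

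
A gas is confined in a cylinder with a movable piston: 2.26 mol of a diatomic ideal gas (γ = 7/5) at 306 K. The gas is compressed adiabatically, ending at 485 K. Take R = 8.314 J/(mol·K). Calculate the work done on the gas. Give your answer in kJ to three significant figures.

W ≈ 8.41 kJ

Adiabatic ⇒ Q = 0, so W_by = −ΔU = nCᵥ(T₁ − T₂).
Cᵥ = 5R/2 = 20.79 J/(mol·K).
W = (2.26)(20.79)(306 − 485) = -8408 J.
Work on gas = −W_by = 8408 J.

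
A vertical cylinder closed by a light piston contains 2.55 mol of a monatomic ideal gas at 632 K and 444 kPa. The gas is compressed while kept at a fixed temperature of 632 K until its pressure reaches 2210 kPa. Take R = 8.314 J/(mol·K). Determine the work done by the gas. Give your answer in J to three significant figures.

Isothermal process: W = nRT ln(V₂/V₁) = nRT ln(P₁/P₂).
W = (2.55)(8.314)(632) × ln(444/2210)
  = 13399 × ln(0.2009) = 13399 × -1.605
W_by_gas = -21504 J.

W ≈ -21500 J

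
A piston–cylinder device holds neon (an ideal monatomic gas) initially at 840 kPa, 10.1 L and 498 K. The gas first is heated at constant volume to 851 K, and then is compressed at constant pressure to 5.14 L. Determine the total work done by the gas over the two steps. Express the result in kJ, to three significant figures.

Step 1 (isochoric): W = 0 (constant volume).
After step 1: P = 1435 kPa (V unchanged).
Step 2 (isobaric): W = PΔV = (1435 kPa)(5.14 − 10.1 L) = -7120 J.
W_total = 0 − 7120 = -7120 J.

W_total ≈ -7.12 kJ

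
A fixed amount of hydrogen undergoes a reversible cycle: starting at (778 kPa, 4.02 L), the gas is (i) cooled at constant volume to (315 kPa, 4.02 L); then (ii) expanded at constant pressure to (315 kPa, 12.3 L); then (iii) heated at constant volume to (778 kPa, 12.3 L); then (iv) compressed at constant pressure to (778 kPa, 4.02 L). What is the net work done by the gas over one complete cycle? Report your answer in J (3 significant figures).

W_net ≈ -3830 J

Constant-volume legs do no work.
W(ii) = (315)(12.3 − 4.02) = 2608 J; W(iv) = (778)(4.02 − 12.3) = -6442 J.
W_net = 2608 − 6442 = -3834 J (the counter-clockwise enclosed area).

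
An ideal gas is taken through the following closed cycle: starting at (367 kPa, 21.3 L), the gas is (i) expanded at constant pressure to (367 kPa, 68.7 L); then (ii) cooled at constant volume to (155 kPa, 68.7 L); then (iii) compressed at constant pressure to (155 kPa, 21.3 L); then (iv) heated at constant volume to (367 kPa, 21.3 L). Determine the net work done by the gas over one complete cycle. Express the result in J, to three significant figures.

W_net ≈ 10000 J

Constant-volume legs do no work.
W(i) = (367)(68.7 − 21.3) = 17396 J; W(iii) = (155)(21.3 − 68.7) = -7347 J.
W_net = 17396 − 7347 = 10049 J (the clockwise enclosed area).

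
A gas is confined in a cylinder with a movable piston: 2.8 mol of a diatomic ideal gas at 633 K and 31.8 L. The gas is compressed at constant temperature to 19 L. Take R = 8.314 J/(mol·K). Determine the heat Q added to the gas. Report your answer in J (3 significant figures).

Q ≈ -7590 J

Isothermal ⇒ ΔU = 0, so Q = W = nRT ln(V₂/V₁).
Q = (2.8)(8.314)(633) ln(19/31.8) = 14736 × -0.515 = -7589 J.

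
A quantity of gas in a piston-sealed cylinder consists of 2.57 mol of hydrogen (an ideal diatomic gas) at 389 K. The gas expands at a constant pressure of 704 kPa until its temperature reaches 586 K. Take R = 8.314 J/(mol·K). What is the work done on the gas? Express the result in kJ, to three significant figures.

W ≈ -4.21 kJ

Isobaric: W = P ΔV = nR ΔT.
W = (2.57)(8.314)(586 − 389) = 4209 J.
Work on gas = −W_by = -4209 J.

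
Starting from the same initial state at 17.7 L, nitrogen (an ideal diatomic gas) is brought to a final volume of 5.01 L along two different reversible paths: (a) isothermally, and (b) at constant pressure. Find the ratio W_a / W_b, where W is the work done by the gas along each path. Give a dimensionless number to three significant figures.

Path (a) isothermal: W = P₁V₁ ln(V₂/V₁) → W_a/(P₁V₁) = -1.262.
Path (b) isobaric: W = P₁(V₂ − V₁) → W_b/(P₁V₁) = -0.7169.
W_a / W_b = -1.262 / -0.7169 = 1.76.

W_a / W_b ≈ 1.76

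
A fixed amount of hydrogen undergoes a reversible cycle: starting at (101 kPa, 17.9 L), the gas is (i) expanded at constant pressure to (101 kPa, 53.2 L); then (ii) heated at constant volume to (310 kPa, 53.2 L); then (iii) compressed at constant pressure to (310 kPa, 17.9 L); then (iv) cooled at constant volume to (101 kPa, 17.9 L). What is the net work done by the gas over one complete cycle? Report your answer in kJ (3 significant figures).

Constant-volume legs do no work.
W(i) = (101)(53.2 − 17.9) = 3565 J; W(iii) = (310)(17.9 − 53.2) = -10943 J.
W_net = 3565 − 10943 = -7378 J (the counter-clockwise enclosed area).

W_net ≈ -7.38 kJ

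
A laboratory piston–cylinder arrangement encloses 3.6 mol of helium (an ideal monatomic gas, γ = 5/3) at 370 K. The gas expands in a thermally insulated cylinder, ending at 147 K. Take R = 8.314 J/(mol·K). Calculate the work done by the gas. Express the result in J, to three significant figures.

Adiabatic ⇒ Q = 0, so W_by = −ΔU = nCᵥ(T₁ − T₂).
Cᵥ = 3R/2 = 12.47 J/(mol·K).
W = (3.6)(12.47)(370 − 147) = 10012 J.

W ≈ 10000 J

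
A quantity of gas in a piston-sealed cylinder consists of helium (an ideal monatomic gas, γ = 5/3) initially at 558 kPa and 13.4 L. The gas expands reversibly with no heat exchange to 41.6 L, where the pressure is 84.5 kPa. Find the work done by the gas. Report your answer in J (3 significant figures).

W ≈ 5940 J

Adiabatic: W = (P₁V₁ − P₂V₂)/(γ − 1) with γ = 5/3.
P₁V₁ = 7477 J, P₂V₂ = 3515 J.
W = (7477 − 3515) / 0.6667 = 5943 J.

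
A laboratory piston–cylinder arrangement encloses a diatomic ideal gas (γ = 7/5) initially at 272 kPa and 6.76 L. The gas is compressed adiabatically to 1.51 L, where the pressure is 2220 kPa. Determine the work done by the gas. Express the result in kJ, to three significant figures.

Adiabatic: W = (P₁V₁ − P₂V₂)/(γ − 1) with γ = 7/5.
P₁V₁ = 1839 J, P₂V₂ = 3352 J.
W = (1839 − 3352) / 0.4 = -3784 J.

W ≈ -3.78 kJ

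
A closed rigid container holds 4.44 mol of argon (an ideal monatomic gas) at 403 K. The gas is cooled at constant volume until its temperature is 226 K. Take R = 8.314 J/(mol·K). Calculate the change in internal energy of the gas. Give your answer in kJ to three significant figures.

Constant volume ⇒ W = 0, so Q = ΔU = nCᵥΔT with Cᵥ = 3R/2 = 12.47 J/(mol·K).
ΔU = (4.44)(12.47)(226 − 403) = -9801 J.

ΔU ≈ -9.80 kJ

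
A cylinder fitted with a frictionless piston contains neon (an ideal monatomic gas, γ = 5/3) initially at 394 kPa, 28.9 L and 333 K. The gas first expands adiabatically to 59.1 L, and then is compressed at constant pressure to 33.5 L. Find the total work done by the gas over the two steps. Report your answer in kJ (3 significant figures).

W_total ≈ 3.42 kJ

Step 1 (adiabatic): W = (P₁V₁ − P₂V₂)/(γ−1) = (11387 − 7068)/0.667 = 6479 J.
After step 1: P = 119.6 kPa, V = 59.1 L, T = 206.7 K.
Step 2 (isobaric): W = PΔV = (119.6 kPa)(33.5 − 59.1 L) = -3061 J.
W_total = 6479 − 3061 = 3417 J.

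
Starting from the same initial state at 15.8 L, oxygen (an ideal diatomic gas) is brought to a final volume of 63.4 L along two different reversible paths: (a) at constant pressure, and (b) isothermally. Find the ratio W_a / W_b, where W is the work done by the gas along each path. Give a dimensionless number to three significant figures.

W_a / W_b ≈ 2.17

Path (a) isobaric: W = P₁(V₂ − V₁) → W_a/(P₁V₁) = 3.013.
Path (b) isothermal: W = P₁V₁ ln(V₂/V₁) → W_b/(P₁V₁) = 1.389.
W_a / W_b = 3.013 / 1.389 = 2.168.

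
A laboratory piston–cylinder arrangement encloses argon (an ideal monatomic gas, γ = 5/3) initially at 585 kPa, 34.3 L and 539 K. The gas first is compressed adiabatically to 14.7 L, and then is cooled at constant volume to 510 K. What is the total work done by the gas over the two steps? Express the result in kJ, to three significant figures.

W_total ≈ -22.9 kJ

Step 1 (adiabatic): W = (P₁V₁ − P₂V₂)/(γ−1) = (20066 − 35299)/0.667 = -22851 J.
Step 2 (isochoric): W = 0 (constant volume).
W_total = -22851 + 0 = -22851 J.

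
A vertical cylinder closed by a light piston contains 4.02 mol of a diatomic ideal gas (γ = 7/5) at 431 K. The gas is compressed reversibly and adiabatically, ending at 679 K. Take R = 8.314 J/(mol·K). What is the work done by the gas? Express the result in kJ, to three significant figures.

W ≈ -20.7 kJ

Adiabatic ⇒ Q = 0, so W_by = −ΔU = nCᵥ(T₁ − T₂).
Cᵥ = 5R/2 = 20.79 J/(mol·K).
W = (4.02)(20.79)(431 − 679) = -20722 J.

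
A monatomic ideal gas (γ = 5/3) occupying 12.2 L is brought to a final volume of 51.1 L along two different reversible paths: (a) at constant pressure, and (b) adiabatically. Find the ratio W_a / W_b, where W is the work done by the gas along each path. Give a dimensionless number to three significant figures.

W_a / W_b ≈ 3.46

Path (a) isobaric: W = P₁(V₂ − V₁) → W_a/(P₁V₁) = 3.189.
Path (b) adiabatic: W = P₁V₁(1 − (V₁/V₂)^(γ−1))/(γ−1) → W_b/(P₁V₁) = 0.9227.
W_a / W_b = 3.189 / 0.9227 = 3.456.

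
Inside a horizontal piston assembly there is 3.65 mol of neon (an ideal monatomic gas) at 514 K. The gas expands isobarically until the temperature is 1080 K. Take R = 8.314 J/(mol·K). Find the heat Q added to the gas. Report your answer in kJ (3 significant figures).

Q ≈ 42.9 kJ

Isobaric: W = nRΔT = (3.65)(8.314)(566) = 17176 J.
ΔU = nCᵥΔT with Cᵥ = 3R/2: ΔU = (3.65)(12.47)(566) = 25764 J.
Q = ΔU + W = 25764 + 17176 = 42940 J.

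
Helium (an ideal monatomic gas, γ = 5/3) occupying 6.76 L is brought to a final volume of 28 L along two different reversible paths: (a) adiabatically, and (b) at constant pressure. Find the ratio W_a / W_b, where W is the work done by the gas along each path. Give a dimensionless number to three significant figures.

W_a / W_b ≈ 0.292

Path (a) adiabatic: W = P₁V₁(1 − (V₁/V₂)^(γ−1))/(γ−1) → W_a/(P₁V₁) = 0.9184.
Path (b) isobaric: W = P₁(V₂ − V₁) → W_b/(P₁V₁) = 3.142.
W_a / W_b = 0.9184 / 3.142 = 0.2923.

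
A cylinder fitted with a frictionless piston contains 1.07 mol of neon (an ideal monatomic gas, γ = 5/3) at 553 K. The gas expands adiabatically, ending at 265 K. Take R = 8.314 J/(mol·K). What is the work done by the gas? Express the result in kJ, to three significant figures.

Adiabatic ⇒ Q = 0, so W_by = −ΔU = nCᵥ(T₁ − T₂).
Cᵥ = 3R/2 = 12.47 J/(mol·K).
W = (1.07)(12.47)(553 − 265) = 3843 J.

W ≈ 3.84 kJ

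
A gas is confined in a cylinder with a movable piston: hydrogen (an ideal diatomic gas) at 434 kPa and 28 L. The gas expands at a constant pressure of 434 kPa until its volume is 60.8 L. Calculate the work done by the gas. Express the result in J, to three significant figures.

W ≈ 14200 J

Isobaric: W = P ΔV.
W = (434 kPa)(60.8 − 28 L) = (434)(32.8) = 14235 J.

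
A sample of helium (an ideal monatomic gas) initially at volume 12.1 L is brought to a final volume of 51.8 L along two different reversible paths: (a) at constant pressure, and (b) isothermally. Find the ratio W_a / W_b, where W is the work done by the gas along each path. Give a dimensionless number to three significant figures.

W_a / W_b ≈ 2.26

Path (a) isobaric: W = P₁(V₂ − V₁) → W_a/(P₁V₁) = 3.281.
Path (b) isothermal: W = P₁V₁ ln(V₂/V₁) → W_b/(P₁V₁) = 1.454.
W_a / W_b = 3.281 / 1.454 = 2.256.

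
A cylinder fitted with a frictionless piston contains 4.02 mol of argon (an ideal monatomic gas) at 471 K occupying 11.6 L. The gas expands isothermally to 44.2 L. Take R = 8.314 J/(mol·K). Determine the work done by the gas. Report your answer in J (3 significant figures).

W ≈ 21100 J

Isothermal: W = nRT ln(V₂/V₁).
W = (4.02)(8.314)(471) × ln(44.2/11.6)
  = 15742 × 1.338
W_by_gas = 21058 J.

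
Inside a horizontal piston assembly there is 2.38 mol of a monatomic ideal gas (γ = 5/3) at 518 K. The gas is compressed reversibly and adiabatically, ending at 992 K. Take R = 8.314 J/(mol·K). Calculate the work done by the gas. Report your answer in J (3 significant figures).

W ≈ -14100 J

Adiabatic ⇒ Q = 0, so W_by = −ΔU = nCᵥ(T₁ − T₂).
Cᵥ = 3R/2 = 12.47 J/(mol·K).
W = (2.38)(12.47)(518 − 992) = -14069 J.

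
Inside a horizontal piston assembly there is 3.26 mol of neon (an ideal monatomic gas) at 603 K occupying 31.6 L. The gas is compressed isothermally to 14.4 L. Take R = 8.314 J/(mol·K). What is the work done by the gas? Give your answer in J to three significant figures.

W ≈ -12800 J

Isothermal: W = nRT ln(V₂/V₁).
W = (3.26)(8.314)(603) × ln(14.4/31.6)
  = 16343 × -0.7859
W_by_gas = -12845 J.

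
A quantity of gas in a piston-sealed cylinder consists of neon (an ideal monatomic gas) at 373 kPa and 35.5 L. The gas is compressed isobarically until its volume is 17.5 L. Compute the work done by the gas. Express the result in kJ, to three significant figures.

Isobaric: W = P ΔV.
W = (373 kPa)(17.5 − 35.5 L) = (373)(-18) = -6714 J.

W ≈ -6.71 kJ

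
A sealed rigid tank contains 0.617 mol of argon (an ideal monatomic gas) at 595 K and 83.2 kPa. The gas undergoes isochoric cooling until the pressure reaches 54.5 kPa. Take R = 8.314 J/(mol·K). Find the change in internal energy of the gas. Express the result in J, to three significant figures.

ΔU ≈ -1580 J

Constant volume ⇒ W = 0, so Q = ΔU = nCᵥΔT with Cᵥ = 3R/2 = 12.47 J/(mol·K).
At constant V, T₂/T₁ = P₂/P₁ ⇒ ΔT = T₁(P₂/P₁ − 1) = 595·(54.5/83.2 − 1) = -205.2 K.
ΔU = (0.617)(12.47)(-205.2) = -1579 J.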